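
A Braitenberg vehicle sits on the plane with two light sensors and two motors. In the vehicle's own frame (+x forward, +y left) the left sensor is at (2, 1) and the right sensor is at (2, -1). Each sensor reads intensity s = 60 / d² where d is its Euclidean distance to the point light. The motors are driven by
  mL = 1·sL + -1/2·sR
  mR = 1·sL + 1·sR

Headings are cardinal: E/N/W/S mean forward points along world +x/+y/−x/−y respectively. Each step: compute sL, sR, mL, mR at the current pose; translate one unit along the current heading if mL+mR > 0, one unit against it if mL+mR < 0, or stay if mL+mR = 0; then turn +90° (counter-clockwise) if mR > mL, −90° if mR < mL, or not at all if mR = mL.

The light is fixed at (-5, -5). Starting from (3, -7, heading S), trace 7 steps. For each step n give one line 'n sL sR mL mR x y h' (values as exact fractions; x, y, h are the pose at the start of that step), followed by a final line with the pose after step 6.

n=0: pose=(3,-7,S); sL=60/97, sR=12/13; mL=198/1261, mR=1944/1261; mL+mR=2142/1261 → advance +1; mR−mL=18/13 → turn +1·90°
n=1: pose=(3,-8,E); sL=15/26, sR=15/29; mL=120/377, mR=825/754; mL+mR=1065/754 → advance +1; mR−mL=45/58 → turn +1·90°
n=2: pose=(4,-8,N); sL=12/13, sR=60/101; mL=822/1313, mR=1992/1313; mL+mR=2814/1313 → advance +1; mR−mL=90/101 → turn +1·90°
n=3: pose=(4,-7,W); sL=30/29, sR=6/5; mL=63/145, mR=324/145; mL+mR=387/145 → advance +1; mR−mL=9/5 → turn +1·90°
n=4: pose=(3,-7,S); sL=60/97, sR=12/13; mL=198/1261, mR=1944/1261; mL+mR=2142/1261 → advance +1; mR−mL=18/13 → turn +1·90°
n=5: pose=(3,-8,E); sL=15/26, sR=15/29; mL=120/377, mR=825/754; mL+mR=1065/754 → advance +1; mR−mL=45/58 → turn +1·90°
n=6: pose=(4,-8,N); sL=12/13, sR=60/101; mL=822/1313, mR=1992/1313; mL+mR=2814/1313 → advance +1; mR−mL=90/101 → turn +1·90°

0 60/97 12/13 198/1261 1944/1261 3 -7 S
1 15/26 15/29 120/377 825/754 3 -8 E
2 12/13 60/101 822/1313 1992/1313 4 -8 N
3 30/29 6/5 63/145 324/145 4 -7 W
4 60/97 12/13 198/1261 1944/1261 3 -7 S
5 15/26 15/29 120/377 825/754 3 -8 E
6 12/13 60/101 822/1313 1992/1313 4 -8 N
final 4 -7 W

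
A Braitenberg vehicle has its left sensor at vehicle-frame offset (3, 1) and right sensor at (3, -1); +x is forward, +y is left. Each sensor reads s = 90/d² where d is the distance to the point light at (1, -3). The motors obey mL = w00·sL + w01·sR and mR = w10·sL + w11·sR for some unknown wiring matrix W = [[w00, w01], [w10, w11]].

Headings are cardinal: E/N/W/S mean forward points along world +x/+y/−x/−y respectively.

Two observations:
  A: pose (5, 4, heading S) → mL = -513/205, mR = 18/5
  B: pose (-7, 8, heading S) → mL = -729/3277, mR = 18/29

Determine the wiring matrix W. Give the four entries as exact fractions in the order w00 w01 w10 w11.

obs A: pose=(5,4,S) → sL=90/41, sR=18/5, mL=-513/205, mR=18/5
obs B: pose=(-7,8,S) → sL=90/113, sR=18/29, mL=-729/3277, mR=18/29
sensor matrix S = [[90/41, 18/5], [90/113, 18/29]]; det S = -202176/134357
solve [mL_A; mL_B] = S·[w00; w01] and [mR_A; mR_B] = S·[w10; w11]:
  w00 = 1/2, w01 = -1, w10 = 0, w11 = 1

1/2 -1 0 1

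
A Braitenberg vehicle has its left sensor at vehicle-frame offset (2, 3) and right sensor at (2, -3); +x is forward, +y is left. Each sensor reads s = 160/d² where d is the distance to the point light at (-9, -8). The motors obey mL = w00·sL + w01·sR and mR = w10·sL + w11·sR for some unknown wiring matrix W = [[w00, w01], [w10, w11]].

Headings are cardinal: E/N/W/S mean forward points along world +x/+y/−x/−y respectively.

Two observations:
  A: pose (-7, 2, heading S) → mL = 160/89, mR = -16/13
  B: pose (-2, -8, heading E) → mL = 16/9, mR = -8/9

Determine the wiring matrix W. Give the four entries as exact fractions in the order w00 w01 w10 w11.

obs A: pose=(-7,2,S) → sL=160/89, sR=32/13, mL=160/89, mR=-16/13
obs B: pose=(-2,-8,E) → sL=16/9, sR=16/9, mL=16/9, mR=-8/9
sensor matrix S = [[160/89, 32/13], [16/9, 16/9]]; det S = -4096/3471
solve [mL_A; mL_B] = S·[w00; w01] and [mR_A; mR_B] = S·[w10; w11]:
  w00 = 1, w01 = 0, w10 = 0, w11 = -1/2

1 0 0 -1/2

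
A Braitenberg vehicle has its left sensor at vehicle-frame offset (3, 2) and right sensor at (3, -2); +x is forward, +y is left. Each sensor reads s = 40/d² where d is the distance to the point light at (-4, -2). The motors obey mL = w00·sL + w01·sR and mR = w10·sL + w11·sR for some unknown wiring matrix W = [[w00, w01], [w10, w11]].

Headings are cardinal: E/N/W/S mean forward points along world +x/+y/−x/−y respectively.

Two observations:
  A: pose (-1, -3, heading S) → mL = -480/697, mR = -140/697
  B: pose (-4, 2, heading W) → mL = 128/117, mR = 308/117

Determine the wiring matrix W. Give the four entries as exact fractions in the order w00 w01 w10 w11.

1/2 -1/2 1 -1/2

obs A: pose=(-1,-3,S) → sL=40/41, sR=40/17, mL=-480/697, mR=-140/697
obs B: pose=(-4,2,W) → sL=40/13, sR=8/9, mL=128/117, mR=308/117
sensor matrix S = [[40/41, 40/17], [40/13, 8/9]]; det S = -519680/81549
solve [mL_A; mL_B] = S·[w00; w01] and [mR_A; mR_B] = S·[w10; w11]:
  w00 = 1/2, w01 = -1/2, w10 = 1, w11 = -1/2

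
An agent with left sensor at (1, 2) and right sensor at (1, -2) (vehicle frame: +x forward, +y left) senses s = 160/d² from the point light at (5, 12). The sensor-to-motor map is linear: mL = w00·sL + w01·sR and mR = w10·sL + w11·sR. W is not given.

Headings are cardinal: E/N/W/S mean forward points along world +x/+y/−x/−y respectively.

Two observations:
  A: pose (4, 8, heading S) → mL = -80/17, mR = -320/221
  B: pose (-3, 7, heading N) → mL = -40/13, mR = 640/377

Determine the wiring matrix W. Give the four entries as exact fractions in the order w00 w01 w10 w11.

0 -1 -1 1

obs A: pose=(4,8,S) → sL=80/13, sR=80/17, mL=-80/17, mR=-320/221
obs B: pose=(-3,7,N) → sL=40/29, sR=40/13, mL=-40/13, mR=640/377
sensor matrix S = [[80/13, 80/17], [40/29, 40/13]]; det S = 1036800/83317
solve [mL_A; mL_B] = S·[w00; w01] and [mR_A; mR_B] = S·[w10; w11]:
  w00 = 0, w01 = -1, w10 = -1, w11 = 1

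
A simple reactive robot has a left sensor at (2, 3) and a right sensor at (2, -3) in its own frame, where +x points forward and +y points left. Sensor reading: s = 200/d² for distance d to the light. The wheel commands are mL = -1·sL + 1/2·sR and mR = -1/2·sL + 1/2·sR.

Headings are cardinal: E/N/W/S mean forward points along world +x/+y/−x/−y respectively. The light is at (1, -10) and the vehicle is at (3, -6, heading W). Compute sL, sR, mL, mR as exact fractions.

200 200/49 -9700/49 -4800/49

left sensor world pos  = (1, -9); dL² = 1
right sensor world pos = (1, -3); dR² = 49
sL = 200/1 = 200
sR = 200/49 = 200/49
mL = -1·sL + 1/2·sR = -9700/49
mR = -1/2·sL + 1/2·sR = -4800/49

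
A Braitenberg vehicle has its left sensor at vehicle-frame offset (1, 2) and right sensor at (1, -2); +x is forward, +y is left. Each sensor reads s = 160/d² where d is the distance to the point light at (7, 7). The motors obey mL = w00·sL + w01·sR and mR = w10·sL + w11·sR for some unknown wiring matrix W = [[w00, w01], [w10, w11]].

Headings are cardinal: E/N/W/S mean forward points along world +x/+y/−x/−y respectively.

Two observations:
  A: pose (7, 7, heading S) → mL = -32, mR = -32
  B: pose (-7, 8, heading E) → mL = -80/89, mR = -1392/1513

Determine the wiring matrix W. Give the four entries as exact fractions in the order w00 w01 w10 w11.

obs A: pose=(7,7,S) → sL=32, sR=32, mL=-32, mR=-32
obs B: pose=(-7,8,E) → sL=80/89, sR=16/17, mL=-80/89, mR=-1392/1513
sensor matrix S = [[32, 32], [80/89, 16/17]]; det S = 2048/1513
solve [mL_A; mL_B] = S·[w00; w01] and [mR_A; mR_B] = S·[w10; w11]:
  w00 = -1, w01 = 0, w10 = -1/2, w11 = -1/2

-1 0 -1/2 -1/2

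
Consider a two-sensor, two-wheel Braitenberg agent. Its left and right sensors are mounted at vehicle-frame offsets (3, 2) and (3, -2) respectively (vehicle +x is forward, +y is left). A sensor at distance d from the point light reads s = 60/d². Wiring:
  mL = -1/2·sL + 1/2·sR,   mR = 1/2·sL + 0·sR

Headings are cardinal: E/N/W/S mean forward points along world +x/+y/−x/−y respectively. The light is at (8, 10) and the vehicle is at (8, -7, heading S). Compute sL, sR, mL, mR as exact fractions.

left sensor world pos  = (10, -10); dL² = 404
right sensor world pos = (6, -10); dR² = 404
sL = 60/404 = 15/101
sR = 60/404 = 15/101
mL = -1/2·sL + 1/2·sR = 0
mR = 1/2·sL + 0·sR = 15/202

15/101 15/101 0 15/202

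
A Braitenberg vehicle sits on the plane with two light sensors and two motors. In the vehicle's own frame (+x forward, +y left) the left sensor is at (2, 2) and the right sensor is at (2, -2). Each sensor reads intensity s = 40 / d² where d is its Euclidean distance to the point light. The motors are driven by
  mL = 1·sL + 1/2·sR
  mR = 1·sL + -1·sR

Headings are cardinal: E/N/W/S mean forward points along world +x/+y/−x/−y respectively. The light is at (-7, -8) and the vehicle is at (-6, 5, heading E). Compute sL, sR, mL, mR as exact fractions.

left sensor world pos  = (-4, 7); dL² = 234
right sensor world pos = (-4, 3); dR² = 130
sL = 40/234 = 20/117
sR = 40/130 = 4/13
mL = 1·sL + 1/2·sR = 38/117
mR = 1·sL + -1·sR = -16/117

20/117 4/13 38/117 -16/117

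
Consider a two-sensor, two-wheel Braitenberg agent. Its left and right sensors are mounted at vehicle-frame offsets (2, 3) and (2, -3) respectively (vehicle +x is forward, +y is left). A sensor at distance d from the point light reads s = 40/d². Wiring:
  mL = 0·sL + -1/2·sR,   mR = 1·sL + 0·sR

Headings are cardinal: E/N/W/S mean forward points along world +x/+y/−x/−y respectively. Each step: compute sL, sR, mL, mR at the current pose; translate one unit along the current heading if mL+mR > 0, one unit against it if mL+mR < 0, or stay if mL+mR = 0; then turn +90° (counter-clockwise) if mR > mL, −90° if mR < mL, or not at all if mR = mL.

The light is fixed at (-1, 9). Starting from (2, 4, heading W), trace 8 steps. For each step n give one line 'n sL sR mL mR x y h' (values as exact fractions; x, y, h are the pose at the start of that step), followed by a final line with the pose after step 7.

n=0: pose=(2,4,W); sL=8/13, sR=8; mL=-4, mR=8/13; mL+mR=-44/13 → advance -1; mR−mL=60/13 → turn +1·90°
n=1: pose=(3,4,S); sL=20/49, sR=4/5; mL=-2/5, mR=20/49; mL+mR=2/245 → advance +1; mR−mL=198/245 → turn +1·90°
n=2: pose=(3,3,E); sL=8/9, sR=40/117; mL=-20/117, mR=8/9; mL+mR=28/39 → advance +1; mR−mL=124/117 → turn +1·90°
n=3: pose=(4,3,N); sL=2, sR=1/2; mL=-1/4, mR=2; mL+mR=7/4 → advance +1; mR−mL=9/4 → turn +1·90°
n=4: pose=(4,4,W); sL=40/73, sR=40/13; mL=-20/13, mR=40/73; mL+mR=-940/949 → advance -1; mR−mL=1980/949 → turn +1·90°
n=5: pose=(5,4,S); sL=4/13, sR=20/29; mL=-10/29, mR=4/13; mL+mR=-14/377 → advance -1; mR−mL=246/377 → turn +1·90°
n=6: pose=(5,5,E); sL=8/13, sR=40/113; mL=-20/113, mR=8/13; mL+mR=644/1469 → advance +1; mR−mL=1164/1469 → turn +1·90°
n=7: pose=(6,5,N); sL=2, sR=5/13; mL=-5/26, mR=2; mL+mR=47/26 → advance +1; mR−mL=57/26 → turn +1·90°

0 8/13 8 -4 8/13 2 4 W
1 20/49 4/5 -2/5 20/49 3 4 S
2 8/9 40/117 -20/117 8/9 3 3 E
3 2 1/2 -1/4 2 4 3 N
4 40/73 40/13 -20/13 40/73 4 4 W
5 4/13 20/29 -10/29 4/13 5 4 S
6 8/13 40/113 -20/113 8/13 5 5 E
7 2 5/13 -5/26 2 6 5 N
final 6 6 W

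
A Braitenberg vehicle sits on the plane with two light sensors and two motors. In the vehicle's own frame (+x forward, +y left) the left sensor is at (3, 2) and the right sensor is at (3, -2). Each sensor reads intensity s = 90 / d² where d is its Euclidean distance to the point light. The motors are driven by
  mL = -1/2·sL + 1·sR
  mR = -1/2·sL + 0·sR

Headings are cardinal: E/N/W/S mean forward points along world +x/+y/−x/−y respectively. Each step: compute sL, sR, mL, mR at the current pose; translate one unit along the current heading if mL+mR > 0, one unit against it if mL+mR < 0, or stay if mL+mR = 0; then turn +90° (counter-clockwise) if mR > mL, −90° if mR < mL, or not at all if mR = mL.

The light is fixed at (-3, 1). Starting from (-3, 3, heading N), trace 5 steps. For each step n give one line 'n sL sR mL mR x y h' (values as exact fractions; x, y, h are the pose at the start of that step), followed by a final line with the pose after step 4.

n=0: pose=(-3,3,N); sL=90/29, sR=90/29; mL=45/29, mR=-45/29; mL+mR=0 → advance +0; mR−mL=-90/29 → turn -1·90°
n=1: pose=(-3,3,E); sL=18/5, sR=10; mL=41/5, mR=-9/5; mL+mR=32/5 → advance +1; mR−mL=-10 → turn -1·90°
n=2: pose=(-2,3,S); sL=9, sR=45; mL=81/2, mR=-9/2; mL+mR=36 → advance +1; mR−mL=-45 → turn -1·90°
n=3: pose=(-2,2,W); sL=18, sR=90/13; mL=-27/13, mR=-9; mL+mR=-144/13 → advance -1; mR−mL=-90/13 → turn -1·90°
n=4: pose=(-1,2,N); sL=45/8, sR=45/16; mL=0, mR=-45/16; mL+mR=-45/16 → advance -1; mR−mL=-45/16 → turn -1·90°

0 90/29 90/29 45/29 -45/29 -3 3 N
1 18/5 10 41/5 -9/5 -3 3 E
2 9 45 81/2 -9/2 -2 3 S
3 18 90/13 -27/13 -9 -2 2 W
4 45/8 45/16 0 -45/16 -1 2 N
final -1 1 E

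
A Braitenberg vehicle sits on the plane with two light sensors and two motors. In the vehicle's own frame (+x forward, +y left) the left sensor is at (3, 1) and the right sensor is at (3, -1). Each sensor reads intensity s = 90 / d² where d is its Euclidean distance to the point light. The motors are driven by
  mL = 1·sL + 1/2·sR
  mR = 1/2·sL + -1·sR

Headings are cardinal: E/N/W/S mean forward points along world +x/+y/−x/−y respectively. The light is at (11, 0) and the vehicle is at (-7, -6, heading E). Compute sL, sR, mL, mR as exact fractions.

9/25 45/137 3591/6850 -1017/6850

left sensor world pos  = (-4, -5); dL² = 250
right sensor world pos = (-4, -7); dR² = 274
sL = 90/250 = 9/25
sR = 90/274 = 45/137
mL = 1·sL + 1/2·sR = 3591/6850
mR = 1/2·sL + -1·sR = -1017/6850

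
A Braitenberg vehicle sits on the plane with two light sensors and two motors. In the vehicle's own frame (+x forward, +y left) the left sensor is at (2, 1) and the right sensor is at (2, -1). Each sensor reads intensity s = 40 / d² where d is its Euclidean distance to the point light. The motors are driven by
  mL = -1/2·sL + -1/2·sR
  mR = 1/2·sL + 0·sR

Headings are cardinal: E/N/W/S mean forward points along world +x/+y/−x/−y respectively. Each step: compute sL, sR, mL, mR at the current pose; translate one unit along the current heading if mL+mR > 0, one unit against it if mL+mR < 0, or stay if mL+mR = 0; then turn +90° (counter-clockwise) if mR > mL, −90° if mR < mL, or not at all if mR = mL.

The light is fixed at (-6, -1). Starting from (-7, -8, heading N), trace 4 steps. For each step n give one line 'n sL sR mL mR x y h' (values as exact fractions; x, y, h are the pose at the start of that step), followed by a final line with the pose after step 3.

n=0: pose=(-7,-8,N); sL=40/29, sR=8/5; mL=-216/145, mR=20/29; mL+mR=-4/5 → advance -1; mR−mL=316/145 → turn +1·90°
n=1: pose=(-7,-9,W); sL=4/9, sR=20/29; mL=-148/261, mR=2/9; mL+mR=-10/29 → advance -1; mR−mL=206/261 → turn +1·90°
n=2: pose=(-6,-9,S); sL=40/101, sR=40/101; mL=-40/101, mR=20/101; mL+mR=-20/101 → advance -1; mR−mL=60/101 → turn +1·90°
n=3: pose=(-6,-8,E); sL=1, sR=10/17; mL=-27/34, mR=1/2; mL+mR=-5/17 → advance -1; mR−mL=22/17 → turn +1·90°

0 40/29 8/5 -216/145 20/29 -7 -8 N
1 4/9 20/29 -148/261 2/9 -7 -9 W
2 40/101 40/101 -40/101 20/101 -6 -9 S
3 1 10/17 -27/34 1/2 -6 -8 E
final -7 -8 N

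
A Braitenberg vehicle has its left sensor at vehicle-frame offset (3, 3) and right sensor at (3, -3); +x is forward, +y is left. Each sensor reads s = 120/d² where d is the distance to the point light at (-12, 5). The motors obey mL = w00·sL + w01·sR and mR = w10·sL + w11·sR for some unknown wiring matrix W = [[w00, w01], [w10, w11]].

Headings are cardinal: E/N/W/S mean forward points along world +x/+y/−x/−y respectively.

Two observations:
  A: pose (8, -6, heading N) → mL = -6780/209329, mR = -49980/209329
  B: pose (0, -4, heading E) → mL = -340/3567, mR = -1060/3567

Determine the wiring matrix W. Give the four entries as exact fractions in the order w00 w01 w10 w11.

1/2 -1 -1 1/2

obs A: pose=(8,-6,N) → sL=120/353, sR=120/593, mL=-6780/209329, mR=-49980/209329
obs B: pose=(0,-4,E) → sL=40/87, sR=40/123, mL=-340/3567, mR=-1060/3567
sensor matrix S = [[120/353, 120/593], [40/87, 40/123]]; det S = 4358400/248892181
solve [mL_A; mL_B] = S·[w00; w01] and [mR_A; mR_B] = S·[w10; w11]:
  w00 = 1/2, w01 = -1, w10 = -1, w11 = 1/2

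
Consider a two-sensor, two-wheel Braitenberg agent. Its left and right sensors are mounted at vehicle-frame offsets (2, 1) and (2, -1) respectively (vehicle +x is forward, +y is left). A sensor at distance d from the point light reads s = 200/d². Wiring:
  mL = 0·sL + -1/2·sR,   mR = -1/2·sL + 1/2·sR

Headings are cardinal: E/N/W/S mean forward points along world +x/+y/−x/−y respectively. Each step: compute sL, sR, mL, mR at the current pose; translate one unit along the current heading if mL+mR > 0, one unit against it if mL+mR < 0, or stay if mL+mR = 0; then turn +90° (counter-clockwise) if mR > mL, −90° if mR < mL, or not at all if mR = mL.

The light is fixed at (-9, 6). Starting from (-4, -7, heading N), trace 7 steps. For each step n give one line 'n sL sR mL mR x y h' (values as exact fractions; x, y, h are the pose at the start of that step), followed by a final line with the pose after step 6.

0 200/137 200/157 -100/157 -2000/21509 -4 -7 N
1 100/117 100/89 -50/89 1400/10413 -4 -8 W
2 40/61 200/281 -100/281 480/17141 -3 -8 S
3 25/26 10/13 -5/13 -5/52 -3 -7 E
4 200/137 200/157 -100/157 -2000/21509 -4 -7 N
5 100/117 100/89 -50/89 1400/10413 -4 -8 W
6 40/61 200/281 -100/281 480/17141 -3 -8 S
final -3 -7 E

n=0: pose=(-4,-7,N); sL=200/137, sR=200/157; mL=-100/157, mR=-2000/21509; mL+mR=-100/137 → advance -1; mR−mL=11700/21509 → turn +1·90°
n=1: pose=(-4,-8,W); sL=100/117, sR=100/89; mL=-50/89, mR=1400/10413; mL+mR=-50/117 → advance -1; mR−mL=7250/10413 → turn +1·90°
n=2: pose=(-3,-8,S); sL=40/61, sR=200/281; mL=-100/281, mR=480/17141; mL+mR=-20/61 → advance -1; mR−mL=6580/17141 → turn +1·90°
n=3: pose=(-3,-7,E); sL=25/26, sR=10/13; mL=-5/13, mR=-5/52; mL+mR=-25/52 → advance -1; mR−mL=15/52 → turn +1·90°
n=4: pose=(-4,-7,N); sL=200/137, sR=200/157; mL=-100/157, mR=-2000/21509; mL+mR=-100/137 → advance -1; mR−mL=11700/21509 → turn +1·90°
n=5: pose=(-4,-8,W); sL=100/117, sR=100/89; mL=-50/89, mR=1400/10413; mL+mR=-50/117 → advance -1; mR−mL=7250/10413 → turn +1·90°
n=6: pose=(-3,-8,S); sL=40/61, sR=200/281; mL=-100/281, mR=480/17141; mL+mR=-20/61 → advance -1; mR−mL=6580/17141 → turn +1·90°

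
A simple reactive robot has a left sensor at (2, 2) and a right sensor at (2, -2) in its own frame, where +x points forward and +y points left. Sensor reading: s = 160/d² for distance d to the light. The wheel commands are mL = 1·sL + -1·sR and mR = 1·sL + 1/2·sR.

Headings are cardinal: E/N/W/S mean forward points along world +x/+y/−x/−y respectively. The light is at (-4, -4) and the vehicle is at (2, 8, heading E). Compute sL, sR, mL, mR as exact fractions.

8/13 40/41 -192/533 588/533

left sensor world pos  = (4, 10); dL² = 260
right sensor world pos = (4, 6); dR² = 164
sL = 160/260 = 8/13
sR = 160/164 = 40/41
mL = 1·sL + -1·sR = -192/533
mR = 1·sL + 1/2·sR = 588/533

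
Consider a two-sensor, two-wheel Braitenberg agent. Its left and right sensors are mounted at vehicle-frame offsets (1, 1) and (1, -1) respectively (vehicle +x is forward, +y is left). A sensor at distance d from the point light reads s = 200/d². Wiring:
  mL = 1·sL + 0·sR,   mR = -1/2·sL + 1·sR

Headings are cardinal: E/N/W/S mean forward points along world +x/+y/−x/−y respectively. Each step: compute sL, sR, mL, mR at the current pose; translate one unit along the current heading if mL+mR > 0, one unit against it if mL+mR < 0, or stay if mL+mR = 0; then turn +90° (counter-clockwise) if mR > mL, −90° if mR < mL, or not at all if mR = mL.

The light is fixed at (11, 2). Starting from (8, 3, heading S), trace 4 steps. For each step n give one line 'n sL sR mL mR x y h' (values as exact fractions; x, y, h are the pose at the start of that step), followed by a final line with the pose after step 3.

n=0: pose=(8,3,S); sL=50, sR=25/2; mL=50, mR=-25/2; mL+mR=75/2 → advance +1; mR−mL=-125/2 → turn -1·90°
n=1: pose=(8,2,W); sL=200/17, sR=200/17; mL=200/17, mR=100/17; mL+mR=300/17 → advance +1; mR−mL=-100/17 → turn -1·90°
n=2: pose=(7,2,N); sL=100/13, sR=20; mL=100/13, mR=210/13; mL+mR=310/13 → advance +1; mR−mL=110/13 → turn +1·90°
n=3: pose=(7,3,W); sL=8, sR=200/29; mL=8, mR=84/29; mL+mR=316/29 → advance +1; mR−mL=-148/29 → turn -1·90°

0 50 25/2 50 -25/2 8 3 S
1 200/17 200/17 200/17 100/17 8 2 W
2 100/13 20 100/13 210/13 7 2 N
3 8 200/29 8 84/29 7 3 W
final 6 3 N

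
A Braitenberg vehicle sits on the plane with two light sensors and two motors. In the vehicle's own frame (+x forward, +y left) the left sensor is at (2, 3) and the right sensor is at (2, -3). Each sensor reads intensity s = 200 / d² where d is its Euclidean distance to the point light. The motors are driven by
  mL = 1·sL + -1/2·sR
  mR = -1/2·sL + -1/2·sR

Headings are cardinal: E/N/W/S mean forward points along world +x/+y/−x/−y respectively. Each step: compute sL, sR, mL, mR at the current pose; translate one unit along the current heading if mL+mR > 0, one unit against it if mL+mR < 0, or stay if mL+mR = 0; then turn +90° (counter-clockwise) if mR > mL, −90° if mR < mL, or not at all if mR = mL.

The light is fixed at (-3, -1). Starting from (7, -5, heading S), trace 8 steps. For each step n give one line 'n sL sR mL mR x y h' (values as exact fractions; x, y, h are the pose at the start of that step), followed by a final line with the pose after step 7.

n=0: pose=(7,-5,S); sL=40/41, sR=40/17; mL=-140/697, mR=-1160/697; mL+mR=-1300/697 → advance -1; mR−mL=-60/41 → turn -1·90°
n=1: pose=(7,-4,W); sL=2, sR=25/8; mL=7/16, mR=-41/16; mL+mR=-17/8 → advance -1; mR−mL=-3 → turn -1·90°
n=2: pose=(8,-4,N); sL=40/13, sR=200/197; mL=6580/2561, mR=-5240/2561; mL+mR=1340/2561 → advance +1; mR−mL=-60/13 → turn -1·90°
n=3: pose=(8,-3,E); sL=20/17, sR=100/97; mL=1090/1649, mR=-1820/1649; mL+mR=-730/1649 → advance -1; mR−mL=-30/17 → turn -1·90°
n=4: pose=(7,-3,S); sL=40/37, sR=40/13; mL=-220/481, mR=-1000/481; mL+mR=-1220/481 → advance -1; mR−mL=-60/37 → turn -1·90°
n=5: pose=(7,-2,W); sL=5/2, sR=50/17; mL=35/34, mR=-185/68; mL+mR=-115/68 → advance -1; mR−mL=-15/4 → turn -1·90°
n=6: pose=(8,-2,N); sL=40/13, sR=200/197; mL=6580/2561, mR=-5240/2561; mL+mR=1340/2561 → advance +1; mR−mL=-60/13 → turn -1·90°
n=7: pose=(8,-1,E); sL=100/89, sR=100/89; mL=50/89, mR=-100/89; mL+mR=-50/89 → advance -1; mR−mL=-150/89 → turn -1·90°

0 40/41 40/17 -140/697 -1160/697 7 -5 S
1 2 25/8 7/16 -41/16 7 -4 W
2 40/13 200/197 6580/2561 -5240/2561 8 -4 N
3 20/17 100/97 1090/1649 -1820/1649 8 -3 E
4 40/37 40/13 -220/481 -1000/481 7 -3 S
5 5/2 50/17 35/34 -185/68 7 -2 W
6 40/13 200/197 6580/2561 -5240/2561 8 -2 N
7 100/89 100/89 50/89 -100/89 8 -1 E
final 7 -1 S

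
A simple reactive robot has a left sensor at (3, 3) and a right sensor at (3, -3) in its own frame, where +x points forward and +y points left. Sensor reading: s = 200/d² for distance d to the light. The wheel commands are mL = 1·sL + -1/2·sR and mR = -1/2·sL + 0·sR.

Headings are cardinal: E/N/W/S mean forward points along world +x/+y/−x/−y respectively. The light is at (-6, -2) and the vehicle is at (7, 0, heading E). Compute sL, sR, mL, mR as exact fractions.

left sensor world pos  = (10, 3); dL² = 281
right sensor world pos = (10, -3); dR² = 257
sL = 200/281 = 200/281
sR = 200/257 = 200/257
mL = 1·sL + -1/2·sR = 23300/72217
mR = -1/2·sL + 0·sR = -100/281

200/281 200/257 23300/72217 -100/281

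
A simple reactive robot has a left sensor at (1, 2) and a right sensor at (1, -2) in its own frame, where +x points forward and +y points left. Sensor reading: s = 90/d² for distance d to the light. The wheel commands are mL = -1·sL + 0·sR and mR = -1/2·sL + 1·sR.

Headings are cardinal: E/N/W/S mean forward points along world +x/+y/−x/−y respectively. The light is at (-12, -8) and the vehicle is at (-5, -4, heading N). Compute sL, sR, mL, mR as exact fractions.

left sensor world pos  = (-7, -3); dL² = 50
right sensor world pos = (-3, -3); dR² = 106
sL = 90/50 = 9/5
sR = 90/106 = 45/53
mL = -1·sL + 0·sR = -9/5
mR = -1/2·sL + 1·sR = -27/530

9/5 45/53 -9/5 -27/530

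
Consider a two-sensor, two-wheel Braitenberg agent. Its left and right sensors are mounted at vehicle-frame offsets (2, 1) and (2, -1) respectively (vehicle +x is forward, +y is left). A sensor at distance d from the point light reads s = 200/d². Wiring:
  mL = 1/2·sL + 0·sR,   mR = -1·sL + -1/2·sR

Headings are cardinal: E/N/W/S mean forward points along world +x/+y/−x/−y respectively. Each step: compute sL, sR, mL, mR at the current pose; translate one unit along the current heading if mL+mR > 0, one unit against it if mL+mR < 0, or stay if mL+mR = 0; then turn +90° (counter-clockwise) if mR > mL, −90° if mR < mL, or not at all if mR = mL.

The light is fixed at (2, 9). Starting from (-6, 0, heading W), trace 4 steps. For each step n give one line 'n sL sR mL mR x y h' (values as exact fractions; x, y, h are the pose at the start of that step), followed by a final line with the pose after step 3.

n=0: pose=(-6,0,W); sL=1, sR=50/41; mL=1/2, mR=-66/41; mL+mR=-91/82 → advance -1; mR−mL=-173/82 → turn -1·90°
n=1: pose=(-5,0,N); sL=200/113, sR=40/17; mL=100/113, mR=-5660/1921; mL+mR=-3960/1921 → advance -1; mR−mL=-7360/1921 → turn -1·90°
n=2: pose=(-5,-1,E); sL=100/53, sR=100/73; mL=50/53, mR=-9950/3869; mL+mR=-6300/3869 → advance -1; mR−mL=-13600/3869 → turn -1·90°
n=3: pose=(-6,-1,S); sL=200/193, sR=8/9; mL=100/193, mR=-2572/1737; mL+mR=-1672/1737 → advance -1; mR−mL=-3472/1737 → turn -1·90°

0 1 50/41 1/2 -66/41 -6 0 W
1 200/113 40/17 100/113 -5660/1921 -5 0 N
2 100/53 100/73 50/53 -9950/3869 -5 -1 E
3 200/193 8/9 100/193 -2572/1737 -6 -1 S
final -6 0 W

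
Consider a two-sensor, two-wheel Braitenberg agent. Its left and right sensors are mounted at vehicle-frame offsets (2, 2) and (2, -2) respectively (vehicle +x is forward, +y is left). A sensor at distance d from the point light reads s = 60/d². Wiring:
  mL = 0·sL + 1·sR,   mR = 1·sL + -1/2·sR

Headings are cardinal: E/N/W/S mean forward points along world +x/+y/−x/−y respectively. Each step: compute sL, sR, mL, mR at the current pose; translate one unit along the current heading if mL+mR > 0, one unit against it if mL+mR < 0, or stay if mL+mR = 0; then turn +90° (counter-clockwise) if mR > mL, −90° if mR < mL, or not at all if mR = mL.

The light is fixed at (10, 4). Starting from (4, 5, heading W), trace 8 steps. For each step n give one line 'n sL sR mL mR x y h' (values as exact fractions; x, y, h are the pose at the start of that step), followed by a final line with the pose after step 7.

0 12/13 60/73 60/73 486/949 4 5 W
1 2/3 30/17 30/17 -11/51 3 5 N
2 60/41 12/5 12/5 54/205 3 6 E
3 15/4 15/16 15/16 105/32 4 6 S
4 12/5 60/17 60/17 54/85 4 5 E
5 6 6/5 6/5 27/5 5 5 S
6 60/13 60/13 60/13 30/13 5 4 E
7 15/2 3/2 3/2 27/4 6 4 S
final 6 3 E

n=0: pose=(4,5,W); sL=12/13, sR=60/73; mL=60/73, mR=486/949; mL+mR=1266/949 → advance +1; mR−mL=-294/949 → turn -1·90°
n=1: pose=(3,5,N); sL=2/3, sR=30/17; mL=30/17, mR=-11/51; mL+mR=79/51 → advance +1; mR−mL=-101/51 → turn -1·90°
n=2: pose=(3,6,E); sL=60/41, sR=12/5; mL=12/5, mR=54/205; mL+mR=546/205 → advance +1; mR−mL=-438/205 → turn -1·90°
n=3: pose=(4,6,S); sL=15/4, sR=15/16; mL=15/16, mR=105/32; mL+mR=135/32 → advance +1; mR−mL=75/32 → turn +1·90°
n=4: pose=(4,5,E); sL=12/5, sR=60/17; mL=60/17, mR=54/85; mL+mR=354/85 → advance +1; mR−mL=-246/85 → turn -1·90°
n=5: pose=(5,5,S); sL=6, sR=6/5; mL=6/5, mR=27/5; mL+mR=33/5 → advance +1; mR−mL=21/5 → turn +1·90°
n=6: pose=(5,4,E); sL=60/13, sR=60/13; mL=60/13, mR=30/13; mL+mR=90/13 → advance +1; mR−mL=-30/13 → turn -1·90°
n=7: pose=(6,4,S); sL=15/2, sR=3/2; mL=3/2, mR=27/4; mL+mR=33/4 → advance +1; mR−mL=21/4 → turn +1·90°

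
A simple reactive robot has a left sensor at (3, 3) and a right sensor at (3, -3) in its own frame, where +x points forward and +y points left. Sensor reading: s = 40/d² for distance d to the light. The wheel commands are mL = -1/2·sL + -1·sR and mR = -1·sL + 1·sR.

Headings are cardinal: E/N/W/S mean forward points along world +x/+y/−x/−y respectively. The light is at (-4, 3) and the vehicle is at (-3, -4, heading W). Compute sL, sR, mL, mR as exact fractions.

left sensor world pos  = (-6, -7); dL² = 104
right sensor world pos = (-6, -1); dR² = 20
sL = 40/104 = 5/13
sR = 40/20 = 2
mL = -1/2·sL + -1·sR = -57/26
mR = -1·sL + 1·sR = 21/13

5/13 2 -57/26 21/13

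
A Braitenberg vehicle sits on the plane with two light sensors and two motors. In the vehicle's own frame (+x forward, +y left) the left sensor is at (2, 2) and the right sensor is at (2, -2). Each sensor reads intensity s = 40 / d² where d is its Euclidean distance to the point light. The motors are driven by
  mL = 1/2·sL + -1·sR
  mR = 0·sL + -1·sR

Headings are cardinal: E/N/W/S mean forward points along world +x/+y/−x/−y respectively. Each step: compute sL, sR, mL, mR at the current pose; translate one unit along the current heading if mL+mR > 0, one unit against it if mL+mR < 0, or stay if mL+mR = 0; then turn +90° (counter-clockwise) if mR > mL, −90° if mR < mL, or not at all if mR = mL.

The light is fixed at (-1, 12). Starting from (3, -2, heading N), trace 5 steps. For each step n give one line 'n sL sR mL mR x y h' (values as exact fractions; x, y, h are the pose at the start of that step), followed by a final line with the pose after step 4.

n=0: pose=(3,-2,N); sL=10/37, sR=2/9; mL=-29/333, mR=-2/9; mL+mR=-103/333 → advance -1; mR−mL=-5/37 → turn -1·90°
n=1: pose=(3,-3,E); sL=8/41, sR=8/65; mL=-68/2665, mR=-8/65; mL+mR=-396/2665 → advance -1; mR−mL=-4/41 → turn -1·90°
n=2: pose=(2,-3,S); sL=20/157, sR=4/29; mL=-338/4553, mR=-4/29; mL+mR=-966/4553 → advance -1; mR−mL=-10/157 → turn -1·90°
n=3: pose=(2,-2,W); sL=40/257, sR=8/29; mL=-1476/7453, mR=-8/29; mL+mR=-3532/7453 → advance -1; mR−mL=-20/257 → turn -1·90°
n=4: pose=(3,-2,N); sL=10/37, sR=2/9; mL=-29/333, mR=-2/9; mL+mR=-103/333 → advance -1; mR−mL=-5/37 → turn -1·90°

0 10/37 2/9 -29/333 -2/9 3 -2 N
1 8/41 8/65 -68/2665 -8/65 3 -3 E
2 20/157 4/29 -338/4553 -4/29 2 -3 S
3 40/257 8/29 -1476/7453 -8/29 2 -2 W
4 10/37 2/9 -29/333 -2/9 3 -2 N
final 3 -3 E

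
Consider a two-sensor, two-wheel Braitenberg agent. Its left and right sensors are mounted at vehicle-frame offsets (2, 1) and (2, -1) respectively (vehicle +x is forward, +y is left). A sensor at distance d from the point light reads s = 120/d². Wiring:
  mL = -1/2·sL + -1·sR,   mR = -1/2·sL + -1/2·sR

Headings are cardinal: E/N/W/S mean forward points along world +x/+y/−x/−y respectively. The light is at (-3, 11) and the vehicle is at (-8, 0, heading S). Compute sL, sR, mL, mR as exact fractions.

left sensor world pos  = (-7, -2); dL² = 185
right sensor world pos = (-9, -2); dR² = 205
sL = 120/185 = 24/37
sR = 120/205 = 24/41
mL = -1/2·sL + -1·sR = -1380/1517
mR = -1/2·sL + -1/2·sR = -936/1517

24/37 24/41 -1380/1517 -936/1517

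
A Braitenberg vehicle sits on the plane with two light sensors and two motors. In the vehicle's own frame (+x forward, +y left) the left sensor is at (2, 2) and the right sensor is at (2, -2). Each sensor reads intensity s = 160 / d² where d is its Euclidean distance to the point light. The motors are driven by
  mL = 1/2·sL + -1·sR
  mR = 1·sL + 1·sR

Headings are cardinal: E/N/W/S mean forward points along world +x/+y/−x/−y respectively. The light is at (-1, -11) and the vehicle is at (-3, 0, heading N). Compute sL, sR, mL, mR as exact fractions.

32/37 160/169 -3216/6253 11328/6253

left sensor world pos  = (-5, 2); dL² = 185
right sensor world pos = (-1, 2); dR² = 169
sL = 160/185 = 32/37
sR = 160/169 = 160/169
mL = 1/2·sL + -1·sR = -3216/6253
mR = 1·sL + 1·sR = 11328/6253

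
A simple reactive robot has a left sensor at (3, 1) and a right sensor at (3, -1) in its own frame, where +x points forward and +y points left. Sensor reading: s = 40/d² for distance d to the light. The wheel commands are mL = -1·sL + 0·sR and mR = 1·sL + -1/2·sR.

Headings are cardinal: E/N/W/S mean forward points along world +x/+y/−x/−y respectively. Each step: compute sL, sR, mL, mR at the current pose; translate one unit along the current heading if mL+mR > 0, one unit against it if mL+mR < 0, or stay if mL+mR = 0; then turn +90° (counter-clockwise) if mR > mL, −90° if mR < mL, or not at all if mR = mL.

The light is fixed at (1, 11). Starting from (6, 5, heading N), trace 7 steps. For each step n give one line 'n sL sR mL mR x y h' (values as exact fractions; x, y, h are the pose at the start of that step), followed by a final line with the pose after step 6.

0 8/5 8/9 -8/5 52/45 6 5 N
1 10/17 1 -10/17 3/34 6 4 W
2 40/149 8/25 -40/149 404/3725 7 4 S
3 20/53 4/13 -20/53 154/689 7 5 E
4 8/5 8/9 -8/5 52/45 6 5 N
5 10/17 1 -10/17 3/34 6 4 W
6 40/149 8/25 -40/149 404/3725 7 4 S
final 7 5 E

n=0: pose=(6,5,N); sL=8/5, sR=8/9; mL=-8/5, mR=52/45; mL+mR=-4/9 → advance -1; mR−mL=124/45 → turn +1·90°
n=1: pose=(6,4,W); sL=10/17, sR=1; mL=-10/17, mR=3/34; mL+mR=-1/2 → advance -1; mR−mL=23/34 → turn +1·90°
n=2: pose=(7,4,S); sL=40/149, sR=8/25; mL=-40/149, mR=404/3725; mL+mR=-4/25 → advance -1; mR−mL=1404/3725 → turn +1·90°
n=3: pose=(7,5,E); sL=20/53, sR=4/13; mL=-20/53, mR=154/689; mL+mR=-2/13 → advance -1; mR−mL=414/689 → turn +1·90°
n=4: pose=(6,5,N); sL=8/5, sR=8/9; mL=-8/5, mR=52/45; mL+mR=-4/9 → advance -1; mR−mL=124/45 → turn +1·90°
n=5: pose=(6,4,W); sL=10/17, sR=1; mL=-10/17, mR=3/34; mL+mR=-1/2 → advance -1; mR−mL=23/34 → turn +1·90°
n=6: pose=(7,4,S); sL=40/149, sR=8/25; mL=-40/149, mR=404/3725; mL+mR=-4/25 → advance -1; mR−mL=1404/3725 → turn +1·90°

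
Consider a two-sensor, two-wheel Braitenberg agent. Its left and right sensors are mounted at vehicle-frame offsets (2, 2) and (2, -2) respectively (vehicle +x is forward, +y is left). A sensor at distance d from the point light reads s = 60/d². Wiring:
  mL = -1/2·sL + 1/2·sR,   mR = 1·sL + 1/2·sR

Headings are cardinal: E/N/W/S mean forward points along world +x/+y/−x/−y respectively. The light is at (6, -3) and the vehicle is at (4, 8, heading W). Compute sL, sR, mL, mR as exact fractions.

left sensor world pos  = (2, 6); dL² = 97
right sensor world pos = (2, 10); dR² = 185
sL = 60/97 = 60/97
sR = 60/185 = 12/37
mL = -1/2·sL + 1/2·sR = -528/3589
mR = 1·sL + 1/2·sR = 2802/3589

60/97 12/37 -528/3589 2802/3589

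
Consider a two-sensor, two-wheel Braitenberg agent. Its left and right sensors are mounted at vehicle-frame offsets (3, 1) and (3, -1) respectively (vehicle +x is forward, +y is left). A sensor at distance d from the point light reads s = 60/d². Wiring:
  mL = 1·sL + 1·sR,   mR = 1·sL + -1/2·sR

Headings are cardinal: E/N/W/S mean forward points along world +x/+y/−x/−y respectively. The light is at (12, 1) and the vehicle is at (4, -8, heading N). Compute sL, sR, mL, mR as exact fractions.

left sensor world pos  = (3, -5); dL² = 117
right sensor world pos = (5, -5); dR² = 85
sL = 60/117 = 20/39
sR = 60/85 = 12/17
mL = 1·sL + 1·sR = 808/663
mR = 1·sL + -1/2·sR = 106/663

20/39 12/17 808/663 106/663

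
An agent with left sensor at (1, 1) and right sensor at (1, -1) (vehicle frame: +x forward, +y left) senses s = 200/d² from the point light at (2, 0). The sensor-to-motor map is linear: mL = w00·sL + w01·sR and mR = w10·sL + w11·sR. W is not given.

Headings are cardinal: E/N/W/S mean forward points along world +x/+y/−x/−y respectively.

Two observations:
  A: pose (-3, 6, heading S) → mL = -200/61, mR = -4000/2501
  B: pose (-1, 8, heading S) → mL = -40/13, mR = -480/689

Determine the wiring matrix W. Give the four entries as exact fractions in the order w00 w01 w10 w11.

0 -1 -1 1

obs A: pose=(-3,6,S) → sL=200/41, sR=200/61, mL=-200/61, mR=-4000/2501
obs B: pose=(-1,8,S) → sL=200/53, sR=40/13, mL=-40/13, mR=-480/689
sensor matrix S = [[200/41, 200/61], [200/53, 40/13]]; det S = 4544000/1723189
solve [mL_A; mL_B] = S·[w00; w01] and [mR_A; mR_B] = S·[w10; w11]:
  w00 = 0, w01 = -1, w10 = -1, w11 = 1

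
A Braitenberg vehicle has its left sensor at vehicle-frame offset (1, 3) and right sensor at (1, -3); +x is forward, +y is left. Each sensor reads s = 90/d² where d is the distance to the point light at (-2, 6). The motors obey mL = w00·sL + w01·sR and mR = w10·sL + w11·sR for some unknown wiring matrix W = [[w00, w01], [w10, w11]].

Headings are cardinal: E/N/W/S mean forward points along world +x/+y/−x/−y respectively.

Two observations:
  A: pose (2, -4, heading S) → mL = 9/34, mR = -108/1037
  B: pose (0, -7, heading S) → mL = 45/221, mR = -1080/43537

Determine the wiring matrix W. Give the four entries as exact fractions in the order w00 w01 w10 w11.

obs A: pose=(2,-4,S) → sL=9/17, sR=45/61, mL=9/34, mR=-108/1037
obs B: pose=(0,-7,S) → sL=90/221, sR=90/197, mL=45/221, mR=-1080/43537
sensor matrix S = [[9/17, 45/61], [90/221, 90/197]]; det S = -155520/2655757
solve [mL_A; mL_B] = S·[w00; w01] and [mR_A; mR_B] = S·[w10; w11]:
  w00 = 1/2, w01 = 0, w10 = 1/2, w11 = -1/2

1/2 0 1/2 -1/2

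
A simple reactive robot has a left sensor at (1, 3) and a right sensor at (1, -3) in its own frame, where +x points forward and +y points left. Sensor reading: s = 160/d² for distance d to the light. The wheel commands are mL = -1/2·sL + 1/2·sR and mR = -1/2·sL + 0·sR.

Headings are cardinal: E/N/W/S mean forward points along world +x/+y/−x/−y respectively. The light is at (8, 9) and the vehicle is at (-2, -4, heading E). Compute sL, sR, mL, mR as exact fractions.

160/181 160/337 -12480/60997 -80/181

left sensor world pos  = (-1, -1); dL² = 181
right sensor world pos = (-1, -7); dR² = 337
sL = 160/181 = 160/181
sR = 160/337 = 160/337
mL = -1/2·sL + 1/2·sR = -12480/60997
mR = -1/2·sL + 0·sR = -80/181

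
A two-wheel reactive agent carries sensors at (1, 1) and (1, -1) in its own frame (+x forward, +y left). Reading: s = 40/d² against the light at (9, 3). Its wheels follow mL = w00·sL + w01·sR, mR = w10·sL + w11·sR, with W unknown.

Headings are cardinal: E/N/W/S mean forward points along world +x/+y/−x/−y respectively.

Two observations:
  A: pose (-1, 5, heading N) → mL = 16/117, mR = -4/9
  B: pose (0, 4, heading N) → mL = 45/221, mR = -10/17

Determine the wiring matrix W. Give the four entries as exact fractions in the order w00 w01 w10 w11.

obs A: pose=(-1,5,N) → sL=4/13, sR=4/9, mL=16/117, mR=-4/9
obs B: pose=(0,4,N) → sL=5/13, sR=10/17, mL=45/221, mR=-10/17
sensor matrix S = [[4/13, 4/9], [5/13, 10/17]]; det S = 20/1989
solve [mL_A; mL_B] = S·[w00; w01] and [mR_A; mR_B] = S·[w10; w11]:
  w00 = -1, w01 = 1, w10 = 0, w11 = -1

-1 1 0 -1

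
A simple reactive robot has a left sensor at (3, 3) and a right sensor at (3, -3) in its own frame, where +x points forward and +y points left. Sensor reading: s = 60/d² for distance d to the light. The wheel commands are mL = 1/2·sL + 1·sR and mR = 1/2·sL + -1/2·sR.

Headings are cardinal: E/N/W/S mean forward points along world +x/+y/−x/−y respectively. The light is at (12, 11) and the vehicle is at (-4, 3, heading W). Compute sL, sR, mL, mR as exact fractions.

30/241 30/193 10125/46513 -720/46513

left sensor world pos  = (-7, 0); dL² = 482
right sensor world pos = (-7, 6); dR² = 386
sL = 60/482 = 30/241
sR = 60/386 = 30/193
mL = 1/2·sL + 1·sR = 10125/46513
mR = 1/2·sL + -1/2·sR = -720/46513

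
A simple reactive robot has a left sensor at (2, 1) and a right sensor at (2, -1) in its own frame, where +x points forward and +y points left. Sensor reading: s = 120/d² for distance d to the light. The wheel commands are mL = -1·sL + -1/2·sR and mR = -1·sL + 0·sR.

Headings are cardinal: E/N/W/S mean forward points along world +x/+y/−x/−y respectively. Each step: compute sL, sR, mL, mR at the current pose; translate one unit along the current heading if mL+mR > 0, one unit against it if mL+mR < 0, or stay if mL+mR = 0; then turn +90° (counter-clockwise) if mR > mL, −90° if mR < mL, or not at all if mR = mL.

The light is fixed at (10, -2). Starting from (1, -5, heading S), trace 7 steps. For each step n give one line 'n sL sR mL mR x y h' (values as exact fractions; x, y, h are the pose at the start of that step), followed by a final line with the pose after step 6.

n=0: pose=(1,-5,S); sL=120/89, sR=24/25; mL=-4068/2225, mR=-120/89; mL+mR=-7068/2225 → advance -1; mR−mL=12/25 → turn +1·90°
n=1: pose=(1,-4,E); sL=12/5, sR=60/29; mL=-498/145, mR=-12/5; mL+mR=-846/145 → advance -1; mR−mL=30/29 → turn +1·90°
n=2: pose=(0,-4,N); sL=120/121, sR=40/27; mL=-5660/3267, mR=-120/121; mL+mR=-8900/3267 → advance -1; mR−mL=20/27 → turn +1·90°
n=3: pose=(0,-5,W); sL=3/4, sR=30/37; mL=-171/148, mR=-3/4; mL+mR=-141/74 → advance -1; mR−mL=15/37 → turn +1·90°
n=4: pose=(1,-5,S); sL=120/89, sR=24/25; mL=-4068/2225, mR=-120/89; mL+mR=-7068/2225 → advance -1; mR−mL=12/25 → turn +1·90°
n=5: pose=(1,-4,E); sL=12/5, sR=60/29; mL=-498/145, mR=-12/5; mL+mR=-846/145 → advance -1; mR−mL=30/29 → turn +1·90°
n=6: pose=(0,-4,N); sL=120/121, sR=40/27; mL=-5660/3267, mR=-120/121; mL+mR=-8900/3267 → advance -1; mR−mL=20/27 → turn +1·90°

0 120/89 24/25 -4068/2225 -120/89 1 -5 S
1 12/5 60/29 -498/145 -12/5 1 -4 E
2 120/121 40/27 -5660/3267 -120/121 0 -4 N
3 3/4 30/37 -171/148 -3/4 0 -5 W
4 120/89 24/25 -4068/2225 -120/89 1 -5 S
5 12/5 60/29 -498/145 -12/5 1 -4 E
6 120/121 40/27 -5660/3267 -120/121 0 -4 N
final 0 -5 W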